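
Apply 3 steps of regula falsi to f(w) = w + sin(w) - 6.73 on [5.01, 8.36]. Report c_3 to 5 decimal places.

6.50783

False-position update: c = (a·f(b) − b·f(a))/(f(b) − f(a)); replace the endpoint whose sign matches f(c).
f(5.010000) = -2.676040, f(8.360000) = 2.504681
step 1: c = 6.740403, f(c) = 0.451856 > 0 → new bracket [5.010000, 6.740403]
step 2: c = 6.490429, f(c) = -0.033808 < 0 → new bracket [6.490429, 6.740403]
step 3: c = 6.507830, f(c) = 0.000590 > 0 → new bracket [6.490429, 6.507830]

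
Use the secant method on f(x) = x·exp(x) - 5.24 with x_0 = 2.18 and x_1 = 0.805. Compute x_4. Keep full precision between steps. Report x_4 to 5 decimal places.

1.32506

f(x_0) = 14.044948, f(x_1) = -3.439459
x_2 = 0.805000 - (-3.439459)·(0.805000 - 2.180000)/(-3.439459 - (14.044948)) = 1.075484; f(x_2) = -2.087313
x_3 = 1.075484 - (-2.087313)·(1.075484 - 0.805000)/(-2.087313 - (-3.439459)) = 1.493031; f(x_3) = 1.404836
x_4 = 1.493031 - (1.404836)·(1.493031 - 1.075484)/(1.404836 - (-2.087313)) = 1.325059; f(x_4) = -0.254590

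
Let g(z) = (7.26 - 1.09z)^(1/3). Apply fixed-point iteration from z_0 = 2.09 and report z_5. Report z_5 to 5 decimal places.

1.74932

z_1 = g(2.090000) = 1.707910
z_2 = g(1.707910) = 1.754235
z_3 = g(1.754235) = 1.748748
z_4 = g(1.748748) = 1.749400
z_5 = g(1.749400) = 1.749323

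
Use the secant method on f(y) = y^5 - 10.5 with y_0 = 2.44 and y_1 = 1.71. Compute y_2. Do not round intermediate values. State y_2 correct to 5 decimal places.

f(y_0) = 75.986661, f(y_1) = 4.121117
y_2 = 1.710000 - (4.121117)·(1.710000 - 2.440000)/(4.121117 - (75.986661)) = 1.668138; f(y_2) = 2.416958

1.66814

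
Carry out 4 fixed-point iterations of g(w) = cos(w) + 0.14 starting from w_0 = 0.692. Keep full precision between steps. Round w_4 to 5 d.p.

w_1 = g(0.692000) = 0.909971
w_2 = g(0.909971) = 0.753768
w_3 = g(0.753768) = 0.869115
w_4 = g(0.869115) = 0.785503

0.78550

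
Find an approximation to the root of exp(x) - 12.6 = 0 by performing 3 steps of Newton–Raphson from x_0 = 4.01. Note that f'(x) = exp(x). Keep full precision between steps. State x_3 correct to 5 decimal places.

x_0 = 4.010000: f = 42.546871, f' = 55.146871 → x_1 = 4.010000 - (42.546871)/(55.146871) = 3.238481
x_1 = 3.238481: f = 12.894960, f' = 25.494960 → x_2 = 3.238481 - (12.894960)/(25.494960) = 2.732696
x_2 = 2.732696: f = 2.774282, f' = 15.374282 → x_3 = 2.732696 - (2.774282)/(15.374282) = 2.552247

2.55225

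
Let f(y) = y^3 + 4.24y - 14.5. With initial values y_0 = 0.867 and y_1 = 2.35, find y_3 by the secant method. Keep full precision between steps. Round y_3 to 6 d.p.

Secant update: y_(k+1) = y_k − f(y_k)·(y_k − y_(k-1))/(f(y_k) − f(y_(k-1))).
f(y_0) = -10.172206, f(y_1) = 8.441875
y_2 = 2.350000 - (8.441875)·(2.350000 - 0.867000)/(8.441875 - (-10.172206)) = 1.677428; f(y_2) = -2.667812
y_3 = 1.677428 - (-2.667812)·(1.677428 - 2.350000)/(-2.667812 - (8.441875)) = 1.838936; f(y_3) = -0.484213

1.838936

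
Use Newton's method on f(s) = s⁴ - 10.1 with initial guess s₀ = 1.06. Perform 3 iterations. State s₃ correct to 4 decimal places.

1.9269

f'(s) = 4s³
s_0 = 1.060000: f = -8.837523, f' = 4.764064 → s_1 = 1.060000 - (-8.837523)/(4.764064) = 2.915039
s_1 = 2.915039: f = 62.106666, f' = 99.081589 → s_2 = 2.915039 - (62.106666)/(99.081589) = 2.288215
s_2 = 2.288215: f = 17.314951, f' = 47.923728 → s_3 = 2.288215 - (17.314951)/(47.923728) = 1.926913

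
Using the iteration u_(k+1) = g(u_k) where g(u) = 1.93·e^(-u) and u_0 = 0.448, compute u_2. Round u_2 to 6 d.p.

u_1 = g(0.448000) = 1.233086
u_2 = g(1.233086) = 0.562386

0.562386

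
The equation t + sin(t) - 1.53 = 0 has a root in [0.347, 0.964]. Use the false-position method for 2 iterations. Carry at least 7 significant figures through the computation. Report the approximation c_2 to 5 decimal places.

False-position update: c = (a·f(b) − b·f(a))/(f(b) − f(a)); replace the endpoint whose sign matches f(c).
f(0.347000) = -0.842922, f(0.964000) = 0.255479
step 1: c = 0.820491, f(c) = 0.021971 > 0 → new bracket [0.347000, 0.820491]
step 2: c = 0.808462, f(c) = 0.001689 > 0 → new bracket [0.347000, 0.808462]

0.80846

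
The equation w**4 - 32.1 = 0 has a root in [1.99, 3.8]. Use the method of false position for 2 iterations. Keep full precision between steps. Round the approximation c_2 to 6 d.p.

f(1.990000) = -16.417608, f(3.800000) = 176.413600
step 1: c = 2.144103, f(c) = -10.965957 < 0 → new bracket [2.144103, 3.800000]
step 2: c = 2.241011, f(c) = -6.878227 < 0 → new bracket [2.241011, 3.800000]

2.241011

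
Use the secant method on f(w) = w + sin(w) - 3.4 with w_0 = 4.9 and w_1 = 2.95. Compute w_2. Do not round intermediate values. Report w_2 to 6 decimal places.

f(w_0) = 0.517547, f(w_1) = -0.259577
w_2 = 2.950000 - (-0.259577)·(2.950000 - 4.900000)/(-0.259577 - (0.517547)) = 3.601344; f(w_2) = -0.242381

3.601344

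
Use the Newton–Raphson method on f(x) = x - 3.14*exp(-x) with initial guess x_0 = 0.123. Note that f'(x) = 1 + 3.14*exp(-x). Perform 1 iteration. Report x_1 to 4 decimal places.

0.8256

x_0 = 0.123000: f = -2.653588, f' = 3.776588 → x_1 = 0.123000 - (-2.653588)/(3.776588) = 0.825642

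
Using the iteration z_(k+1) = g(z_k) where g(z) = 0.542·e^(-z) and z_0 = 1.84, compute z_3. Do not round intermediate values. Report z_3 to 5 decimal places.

z_1 = g(1.840000) = 0.086079
z_2 = g(0.086079) = 0.497297
z_3 = g(0.497297) = 0.329629

0.32963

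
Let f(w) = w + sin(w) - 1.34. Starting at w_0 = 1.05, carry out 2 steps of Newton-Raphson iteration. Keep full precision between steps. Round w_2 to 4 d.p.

f'(w) = 1 + cos(w)
w_0 = 1.050000: f = 0.577423, f' = 1.497571 → w_1 = 1.050000 - (0.577423)/(1.497571) = 0.664427
w_1 = 0.664427: f = -0.058965, f' = 1.787270 → w_2 = 0.664427 - (-0.058965)/(1.787270) = 0.697419

0.6974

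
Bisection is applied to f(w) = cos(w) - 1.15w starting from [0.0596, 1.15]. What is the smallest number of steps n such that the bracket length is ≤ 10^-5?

Initial width b − a = 1.15 − 0.0596 = 1.090400.
After n steps the width is (b−a)/2^n; need (b−a)/2^n ≤ 10^-5.
So n ≥ log₂(1.090400/10^-5) = log₂(109040.0000) ≈ 16.7345.
Hence n = 17.

17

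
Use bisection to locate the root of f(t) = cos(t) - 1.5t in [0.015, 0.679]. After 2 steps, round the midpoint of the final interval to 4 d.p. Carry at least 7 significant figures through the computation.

0.5960

f(0.015000) = 0.977388, f(0.679000) = -0.240299 (opposite signs)
step 1: m = 0.347000, f(m) = 0.419897 > 0 → root in [0.347000, 0.679000]
step 2: m = 0.513000, f(m) = 0.101776 > 0 → root in [0.513000, 0.679000]
Midpoint of [0.513000, 0.679000] = 0.596000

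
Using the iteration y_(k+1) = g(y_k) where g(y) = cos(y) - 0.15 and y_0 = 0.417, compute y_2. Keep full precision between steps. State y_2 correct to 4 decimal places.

0.5719

y_1 = g(0.417000) = 0.764308
y_2 = g(0.764308) = 0.571861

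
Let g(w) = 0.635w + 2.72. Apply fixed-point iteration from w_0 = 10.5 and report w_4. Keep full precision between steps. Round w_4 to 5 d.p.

7.94762

w_1 = g(10.500000) = 9.387500
w_2 = g(9.387500) = 8.681063
w_3 = g(8.681063) = 8.232475
w_4 = g(8.232475) = 7.947621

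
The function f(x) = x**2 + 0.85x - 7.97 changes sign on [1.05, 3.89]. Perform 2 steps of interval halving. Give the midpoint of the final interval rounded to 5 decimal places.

f(1.050000) = -5.975000, f(3.890000) = 10.468600 (opposite signs)
step 1: m = 2.470000, f(m) = 0.230400 > 0 → root in [1.050000, 2.470000]
step 2: m = 1.760000, f(m) = -3.376400 < 0 → root in [1.760000, 2.470000]
Midpoint of [1.760000, 2.470000] = 2.115000

2.11500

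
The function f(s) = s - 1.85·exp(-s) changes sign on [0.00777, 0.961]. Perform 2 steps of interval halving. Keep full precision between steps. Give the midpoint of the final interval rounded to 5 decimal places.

0.84185

f(0.007770) = -1.827911, f(0.961000) = 0.253356 (opposite signs)
step 1: m = 0.484385, f(m) = -0.655356 < 0 → root in [0.484385, 0.961000]
step 2: m = 0.722692, f(m) = -0.175378 < 0 → root in [0.722692, 0.961000]
Midpoint of [0.722692, 0.961000] = 0.841846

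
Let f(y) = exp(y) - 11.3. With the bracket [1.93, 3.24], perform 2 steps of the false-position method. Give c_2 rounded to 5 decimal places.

2.35809

f(1.930000) = -4.410490, f(3.240000) = 14.233722
step 1: c = 2.239895, f(c) = -1.907658 < 0 → new bracket [2.239895, 3.240000]
step 2: c = 2.358091, f(c) = -0.729243 < 0 → new bracket [2.358091, 3.240000]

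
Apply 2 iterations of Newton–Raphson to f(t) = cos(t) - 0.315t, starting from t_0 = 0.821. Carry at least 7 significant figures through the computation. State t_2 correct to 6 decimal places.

1.187630

f'(t) = -sin(t) - 0.315
t_0 = 0.821000: f = 0.422875, f' = -1.046828 → t_1 = 0.821000 - (0.422875)/(-1.046828) = 1.224958
t_1 = 1.224958: f = -0.046877, f' = -1.255792 → t_2 = 1.224958 - (-0.046877)/(-1.255792) = 1.187630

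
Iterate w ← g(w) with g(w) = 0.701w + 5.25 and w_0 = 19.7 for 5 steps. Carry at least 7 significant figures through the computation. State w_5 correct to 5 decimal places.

w_1 = g(19.700000) = 19.059700
w_2 = g(19.059700) = 18.610850
w_3 = g(18.610850) = 18.296206
w_4 = g(18.296206) = 18.075640
w_5 = g(18.075640) = 17.921024

17.92102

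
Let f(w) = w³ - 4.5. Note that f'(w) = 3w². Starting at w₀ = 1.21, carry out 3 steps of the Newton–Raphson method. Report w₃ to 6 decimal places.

1.651139

w_0 = 1.210000: f = -2.728439, f' = 4.392300 → w_1 = 1.210000 - (-2.728439)/(4.392300) = 1.831187
w_1 = 1.831187: f = 1.640419, f' = 10.059736 → w_2 = 1.831187 - (1.640419)/(10.059736) = 1.668119
w_2 = 1.668119: f = 0.141744, f' = 8.347864 → w_3 = 1.668119 - (0.141744)/(8.347864) = 1.651139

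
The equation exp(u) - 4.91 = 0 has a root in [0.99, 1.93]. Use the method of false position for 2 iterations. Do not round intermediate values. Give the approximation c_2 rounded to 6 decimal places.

f(0.990000) = -2.218766, f(1.930000) = 1.979510
step 1: c = 1.486785, f(c) = -0.487148 < 0 → new bracket [1.486785, 1.930000]
step 2: c = 1.574317, f(c) = -0.082558 < 0 → new bracket [1.574317, 1.930000]

1.574317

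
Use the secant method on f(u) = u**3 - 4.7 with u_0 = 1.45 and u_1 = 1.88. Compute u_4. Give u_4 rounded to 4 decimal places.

1.6751

f(u_0) = -1.651375, f(u_1) = 1.944672
u_2 = 1.880000 - (1.944672)·(1.880000 - 1.450000)/(1.944672 - (-1.651375)) = 1.647464; f(u_2) = -0.228553
u_3 = 1.647464 - (-0.228553)·(1.647464 - 1.880000)/(-0.228553 - (1.944672)) = 1.671920; f(u_3) = -0.026458
u_4 = 1.671920 - (-0.026458)·(1.671920 - 1.647464)/(-0.026458 - (-0.228553)) = 1.675121; f(u_4) = 0.000442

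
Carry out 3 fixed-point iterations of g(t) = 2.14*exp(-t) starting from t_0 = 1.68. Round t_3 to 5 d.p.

0.50898

t_1 = g(1.680000) = 0.398840
t_2 = g(0.398840) = 1.436149
t_3 = g(1.436149) = 0.508982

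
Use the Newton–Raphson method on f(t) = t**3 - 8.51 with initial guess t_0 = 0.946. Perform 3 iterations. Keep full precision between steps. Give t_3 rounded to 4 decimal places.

2.2006

Newton update: t ← t − f(t)/f'(t).
f'(t) = 3t**2
t_0 = 0.946000: f = -7.663409, f' = 2.684748 → t_1 = 0.946000 - (-7.663409)/(2.684748) = 3.800424
t_1 = 3.800424: f = 46.380375, f' = 43.329671 → t_2 = 3.800424 - (46.380375)/(43.329671) = 2.730017
t_2 = 2.730017: f = 11.836804, f' = 22.358983 → t_3 = 2.730017 - (11.836804)/(22.358983) = 2.200619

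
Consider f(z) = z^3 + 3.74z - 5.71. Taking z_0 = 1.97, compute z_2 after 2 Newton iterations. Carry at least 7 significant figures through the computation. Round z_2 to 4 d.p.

1.1573

Newton update: z ← z − f(z)/f'(z).
f'(z) = 3z^2 + 3.74
z_0 = 1.970000: f = 9.303173, f' = 15.382700 → z_1 = 1.970000 - (9.303173)/(15.382700) = 1.365218
z_1 = 1.365218: f = 1.940440, f' = 9.331464 → z_2 = 1.365218 - (1.940440)/(9.331464) = 1.157272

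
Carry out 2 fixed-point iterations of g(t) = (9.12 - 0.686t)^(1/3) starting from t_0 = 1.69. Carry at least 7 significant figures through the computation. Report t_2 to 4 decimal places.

1.9790

t_1 = g(1.690000) = 1.996716
t_2 = g(1.996716) = 1.978967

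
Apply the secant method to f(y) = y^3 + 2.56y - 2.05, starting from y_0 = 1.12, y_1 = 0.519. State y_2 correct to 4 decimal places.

0.6437

f(y_0) = 2.222128, f(y_1) = -0.581562
y_2 = 0.519000 - (-0.581562)·(0.519000 - 1.120000)/(-0.581562 - (2.222128)) = 0.643664; f(y_2) = -0.135549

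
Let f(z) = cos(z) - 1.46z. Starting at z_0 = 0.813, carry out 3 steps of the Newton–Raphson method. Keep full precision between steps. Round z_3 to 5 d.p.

Newton update: z ← z − f(z)/f'(z).
f'(z) = -sin(z) - 1.46
z_0 = 0.813000: f = -0.499658, f' = -2.186352 → z_1 = 0.813000 - (-0.499658)/(-2.186352) = 0.584465
z_1 = 0.584465: f = -0.019312, f' = -2.011753 → z_2 = 0.584465 - (-0.019312)/(-2.011753) = 0.574866
z_2 = 0.574866: f = -0.000039, f' = -2.003722 → z_3 = 0.574866 - (-0.000039)/(-2.003722) = 0.574846

0.57485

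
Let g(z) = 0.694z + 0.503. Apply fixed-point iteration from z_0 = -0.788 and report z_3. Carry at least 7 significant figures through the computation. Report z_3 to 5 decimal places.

0.83095

z_1 = g(-0.788000) = -0.043872
z_2 = g(-0.043872) = 0.472553
z_3 = g(0.472553) = 0.830952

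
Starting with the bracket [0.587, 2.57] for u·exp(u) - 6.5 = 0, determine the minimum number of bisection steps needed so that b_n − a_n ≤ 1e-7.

Initial width b − a = 2.57 − 0.587 = 1.983000.
After n steps the width is (b−a)/2^n; need (b−a)/2^n ≤ 1e-7.
So n ≥ log₂(1.983000/1e-7) = log₂(19830000.0000) ≈ 24.2412.
Hence n = 25.

25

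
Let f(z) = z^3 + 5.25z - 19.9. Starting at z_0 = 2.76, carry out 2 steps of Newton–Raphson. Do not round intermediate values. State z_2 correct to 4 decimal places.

2.0841

f'(z) = 3z^2 + 5.25
z_0 = 2.760000: f = 15.614576, f' = 28.102800 → z_1 = 2.760000 - (15.614576)/(28.102800) = 2.204377
z_1 = 2.204377: f = 2.384650, f' = 19.827827 → z_2 = 2.204377 - (2.384650)/(19.827827) = 2.084109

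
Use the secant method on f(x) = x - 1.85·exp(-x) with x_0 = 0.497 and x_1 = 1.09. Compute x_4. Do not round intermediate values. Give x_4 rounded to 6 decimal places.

0.817141

f(x_0) = -0.628453, f(x_1) = 0.467999
x_2 = 1.090000 - (0.467999)·(1.090000 - 0.497000)/(0.467999 - (-0.628453)) = 0.836889; f(x_2) = 0.035737
x_3 = 0.836889 - (0.035737)·(0.836889 - 1.090000)/(0.035737 - (0.467999)) = 0.815964; f(x_3) = -0.002130
x_4 = 0.815964 - (-0.002130)·(0.815964 - 0.836889)/(-0.002130 - (0.035737)) = 0.817141; f(x_4) = 0.000009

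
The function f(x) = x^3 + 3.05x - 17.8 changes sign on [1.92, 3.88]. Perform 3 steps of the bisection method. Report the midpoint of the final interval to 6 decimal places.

2.287500

f(1.920000) = -4.866112, f(3.880000) = 52.445072 (opposite signs)
step 1: m = 2.900000, f(m) = 15.434000 > 0 → root in [1.920000, 2.900000]
step 2: m = 2.410000, f(m) = 3.548021 > 0 → root in [1.920000, 2.410000]
step 3: m = 2.165000, f(m) = -1.048908 < 0 → root in [2.165000, 2.410000]
Midpoint of [2.165000, 2.410000] = 2.287500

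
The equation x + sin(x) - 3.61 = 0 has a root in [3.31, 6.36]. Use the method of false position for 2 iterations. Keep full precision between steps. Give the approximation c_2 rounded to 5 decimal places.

False-position update: c = (a·f(b) − b·f(a))/(f(b) − f(a)); replace the endpoint whose sign matches f(c).
f(3.310000) = -0.467612, f(6.360000) = 2.826739
step 1: c = 3.742928, f(c) = -0.432816 < 0 → new bracket [3.742928, 6.360000]
step 2: c = 4.090433, f(c) = -0.332307 < 0 → new bracket [4.090433, 6.360000]

4.09043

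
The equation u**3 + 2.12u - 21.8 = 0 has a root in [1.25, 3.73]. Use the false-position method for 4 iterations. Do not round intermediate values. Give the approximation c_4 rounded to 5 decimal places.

2.52065

False-position update: c = (a·f(b) − b·f(a))/(f(b) − f(a)); replace the endpoint whose sign matches f(c).
f(1.250000) = -17.196875, f(3.730000) = 38.002717
step 1: c = 2.022619, f(c) = -9.237539 < 0 → new bracket [2.022619, 3.730000]
step 2: c = 2.356487, f(c) = -3.718607 < 0 → new bracket [2.356487, 3.730000]
step 3: c = 2.478907, f(c) = -1.311873 < 0 → new bracket [2.478907, 3.730000]
step 4: c = 2.520655, f(c) = -0.440728 < 0 → new bracket [2.520655, 3.730000]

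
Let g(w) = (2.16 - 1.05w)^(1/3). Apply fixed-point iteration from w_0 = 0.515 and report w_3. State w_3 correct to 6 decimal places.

w_1 = g(0.515000) = 1.174279
w_2 = g(1.174279) = 0.975052
w_3 = g(0.975052) = 1.043481

1.043481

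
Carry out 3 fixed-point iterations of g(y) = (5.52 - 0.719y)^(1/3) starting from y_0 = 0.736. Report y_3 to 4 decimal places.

1.6326

y_1 = g(0.736000) = 1.708928
y_2 = g(1.708928) = 1.625033
y_3 = g(1.625033) = 1.632612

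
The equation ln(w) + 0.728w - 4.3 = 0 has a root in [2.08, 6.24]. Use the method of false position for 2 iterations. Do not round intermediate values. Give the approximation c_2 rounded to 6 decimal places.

False-position update: c = (a·f(b) − b·f(a))/(f(b) − f(a)); replace the endpoint whose sign matches f(c).
f(2.080000) = -2.053392, f(6.240000) = 2.073700
step 1: c = 4.149765, f(c) = 0.144081 > 0 → new bracket [2.080000, 4.149765]
step 2: c = 4.014058, f(c) = 0.012037 > 0 → new bracket [2.080000, 4.014058]

4.014058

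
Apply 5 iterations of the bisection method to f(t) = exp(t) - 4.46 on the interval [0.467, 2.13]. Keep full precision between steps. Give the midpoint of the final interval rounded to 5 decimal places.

1.48039

f(0.467000) = -2.864799, f(2.130000) = 3.954867 (opposite signs)
step 1: m = 1.298500, f(m) = -0.796203 < 0 → root in [1.298500, 2.130000]
step 2: m = 1.714250, f(m) = 1.092510 > 0 → root in [1.298500, 1.714250]
step 3: m = 1.506375, f(m) = 0.050351 > 0 → root in [1.298500, 1.506375]
step 4: m = 1.402438, f(m) = -0.394903 < 0 → root in [1.402438, 1.506375]
step 5: m = 1.454406, f(m) = -0.178060 < 0 → root in [1.454406, 1.506375]
Midpoint of [1.454406, 1.506375] = 1.480391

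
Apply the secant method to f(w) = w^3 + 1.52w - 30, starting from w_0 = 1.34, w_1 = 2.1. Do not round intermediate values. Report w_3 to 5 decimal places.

f(w_0) = -25.557096, f(w_1) = -17.547000
w_2 = 2.100000 - (-17.547000)·(2.100000 - 1.340000)/(-17.547000 - (-25.557096)) = 3.764864; f(w_2) = 29.086530
w_3 = 3.764864 - (29.086530)·(3.764864 - 2.100000)/(29.086530 - (-17.547000)) = 2.726446; f(w_3) = -5.588755

2.72645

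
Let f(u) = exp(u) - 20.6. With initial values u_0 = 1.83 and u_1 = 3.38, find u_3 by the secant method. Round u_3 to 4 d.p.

2.9851

f(u_0) = -14.366113, f(u_1) = 8.770771
u_2 = 3.380000 - (8.770771)·(3.380000 - 1.830000)/(8.770771 - (-14.366113)) = 2.792423; f(u_2) = -4.279479
u_3 = 2.792423 - (-4.279479)·(2.792423 - 3.380000)/(-4.279479 - (8.770771)) = 2.985103; f(u_3) = -0.811454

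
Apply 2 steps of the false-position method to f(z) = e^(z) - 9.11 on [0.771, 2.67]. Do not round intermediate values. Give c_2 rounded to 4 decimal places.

2.1281

f(0.771000) = -6.948073, f(2.670000) = 5.329969
step 1: c = 1.845633, f(c) = -2.777893 < 0 → new bracket [1.845633, 2.670000]
step 2: c = 2.128075, f(c) = -0.711313 < 0 → new bracket [2.128075, 2.670000]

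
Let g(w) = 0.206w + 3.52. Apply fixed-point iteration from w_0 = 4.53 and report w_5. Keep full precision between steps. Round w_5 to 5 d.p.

4.43329

w_1 = g(4.530000) = 4.453180
w_2 = g(4.453180) = 4.437355
w_3 = g(4.437355) = 4.434095
w_4 = g(4.434095) = 4.433424
w_5 = g(4.433424) = 4.433285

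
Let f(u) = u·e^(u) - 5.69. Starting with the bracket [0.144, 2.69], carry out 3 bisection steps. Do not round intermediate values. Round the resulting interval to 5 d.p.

f(0.144000) = -5.523697, f(2.690000) = 33.938208 (opposite signs)
step 1: m = 1.417000, f(m) = 0.154739 > 0 → root in [0.144000, 1.417000]
step 2: m = 0.780500, f(m) = -3.986509 < 0 → root in [0.780500, 1.417000]
step 3: m = 1.098750, f(m) = -2.393296 < 0 → root in [1.098750, 1.417000]

[1.09875, 1.41700]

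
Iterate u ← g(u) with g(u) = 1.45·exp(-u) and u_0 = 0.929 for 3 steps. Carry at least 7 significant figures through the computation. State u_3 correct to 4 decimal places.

0.6400

u_1 = g(0.929000) = 0.572675
u_2 = g(0.572675) = 0.817821
u_3 = g(0.817821) = 0.640019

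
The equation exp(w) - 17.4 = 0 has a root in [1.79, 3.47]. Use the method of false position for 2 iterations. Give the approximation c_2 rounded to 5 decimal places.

f(1.790000) = -11.410548, f(3.470000) = 14.736742
step 1: c = 2.523144, f(c) = -4.932271 < 0 → new bracket [2.523144, 3.470000]
step 2: c = 2.760581, f(c) = -1.590980 < 0 → new bracket [2.760581, 3.470000]

2.76058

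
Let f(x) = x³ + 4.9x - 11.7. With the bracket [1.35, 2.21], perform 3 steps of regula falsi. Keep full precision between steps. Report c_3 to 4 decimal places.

False-position update: c = (a·f(b) − b·f(a))/(f(b) − f(a)); replace the endpoint whose sign matches f(c).
f(1.350000) = -2.624625, f(2.210000) = 9.922861
step 1: c = 1.529891, f(c) = -0.622725 < 0 → new bracket [1.529891, 2.210000]
step 2: c = 1.570052, f(c) = -0.136470 < 0 → new bracket [1.570052, 2.210000]
step 3: c = 1.578734, f(c) = -0.029369 < 0 → new bracket [1.578734, 2.210000]

1.5787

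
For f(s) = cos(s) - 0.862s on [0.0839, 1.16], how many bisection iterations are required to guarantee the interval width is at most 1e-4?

Initial width b − a = 1.16 − 0.0839 = 1.076100.
After n steps the width is (b−a)/2^n; need (b−a)/2^n ≤ 1e-4.
So n ≥ log₂(1.076100/1e-4) = log₂(10761.0000) ≈ 13.3935.
Hence n = 14.

14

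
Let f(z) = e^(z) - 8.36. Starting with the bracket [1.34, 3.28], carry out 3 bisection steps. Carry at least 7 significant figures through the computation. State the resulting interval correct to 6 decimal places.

[2.067500, 2.310000]

f(1.340000) = -4.540956, f(3.280000) = 18.215773 (opposite signs)
step 1: m = 2.310000, f(m) = 1.714425 > 0 → root in [1.340000, 2.310000]
step 2: m = 1.825000, f(m) = -2.157205 < 0 → root in [1.825000, 2.310000]
step 3: m = 2.067500, f(m) = -0.454964 < 0 → root in [2.067500, 2.310000]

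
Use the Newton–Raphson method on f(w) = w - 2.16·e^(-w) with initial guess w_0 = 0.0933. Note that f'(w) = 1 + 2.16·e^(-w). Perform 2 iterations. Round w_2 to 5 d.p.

w_0 = 0.093300: f = -1.874288, f' = 2.967588 → w_1 = 0.093300 - (-1.874288)/(2.967588) = 0.724886
w_1 = 0.724886: f = -0.321374, f' = 2.046260 → w_2 = 0.724886 - (-0.321374)/(2.046260) = 0.881940

0.88194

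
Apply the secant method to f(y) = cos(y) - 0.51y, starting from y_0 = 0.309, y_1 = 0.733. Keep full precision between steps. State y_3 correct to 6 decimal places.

1.017268

Secant update: y_(k+1) = y_k − f(y_k)·(y_k − y_(k-1))/(f(y_k) − f(y_(k-1))).
f(y_0) = 0.795048, f(y_1) = 0.369340
y_2 = 0.733000 - (0.369340)·(0.733000 - 0.309000)/(0.369340 - (0.795048)) = 1.100859; f(y_2) = -0.108607
y_3 = 1.100859 - (-0.108607)·(1.100859 - 0.733000)/(-0.108607 - (0.369340)) = 1.017268; f(y_3) = 0.006886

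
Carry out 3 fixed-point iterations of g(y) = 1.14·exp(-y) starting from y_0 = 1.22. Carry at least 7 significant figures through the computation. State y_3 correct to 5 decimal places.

0.50501

y_1 = g(1.220000) = 0.336562
y_2 = g(0.336562) = 0.814212
y_3 = g(0.814212) = 0.505006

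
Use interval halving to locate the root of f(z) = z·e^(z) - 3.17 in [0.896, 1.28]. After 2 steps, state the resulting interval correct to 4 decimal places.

[0.9920, 1.0880]

f(0.896000) = -0.974993, f(1.280000) = 1.433699 (opposite signs)
step 1: m = 1.088000, f(m) = 0.059545 > 0 → root in [0.896000, 1.088000]
step 2: m = 0.992000, f(m) = -0.494951 < 0 → root in [0.992000, 1.088000]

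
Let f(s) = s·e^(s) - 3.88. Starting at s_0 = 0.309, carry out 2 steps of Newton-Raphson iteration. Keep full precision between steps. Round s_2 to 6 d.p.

f'(s) = (s + 1)·e^(s)
s_0 = 0.309000: f = -3.459123, f' = 1.782940 → s_1 = 0.309000 - (-3.459123)/(1.782940) = 2.249123
s_1 = 2.249123: f = 17.440388, f' = 30.799809 → s_2 = 2.249123 - (17.440388)/(30.799809) = 1.682873

1.682873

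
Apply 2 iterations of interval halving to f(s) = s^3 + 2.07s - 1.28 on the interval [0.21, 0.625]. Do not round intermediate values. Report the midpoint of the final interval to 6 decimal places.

0.573125

f(0.210000) = -0.836039, f(0.625000) = 0.257891 (opposite signs)
step 1: m = 0.417500, f(m) = -0.343002 < 0 → root in [0.417500, 0.625000]
step 2: m = 0.521250, f(m) = -0.059388 < 0 → root in [0.521250, 0.625000]
Midpoint of [0.521250, 0.625000] = 0.573125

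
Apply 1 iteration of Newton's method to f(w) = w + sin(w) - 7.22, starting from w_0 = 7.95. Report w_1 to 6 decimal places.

6.041651

f'(w) = 1 + cos(w)
w_0 = 7.950000: f = 1.725394, f' = 0.904129 → w_1 = 7.950000 - (1.725394)/(0.904129) = 6.041651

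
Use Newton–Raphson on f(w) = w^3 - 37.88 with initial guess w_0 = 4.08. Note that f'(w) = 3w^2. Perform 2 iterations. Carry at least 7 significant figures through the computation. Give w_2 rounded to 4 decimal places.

3.3625

w_0 = 4.080000: f = 30.037312, f' = 49.939200 → w_1 = 4.080000 - (30.037312)/(49.939200) = 3.478522
w_1 = 3.478522: f = 4.210530, f' = 36.300353 → w_2 = 3.478522 - (4.210530)/(36.300353) = 3.362531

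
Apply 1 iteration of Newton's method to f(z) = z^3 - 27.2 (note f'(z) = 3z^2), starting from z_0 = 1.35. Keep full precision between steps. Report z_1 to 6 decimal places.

5.874851

Newton update: z ← z − f(z)/f'(z).
z_0 = 1.350000: f = -24.739625, f' = 5.467500 → z_1 = 1.350000 - (-24.739625)/(5.467500) = 5.874851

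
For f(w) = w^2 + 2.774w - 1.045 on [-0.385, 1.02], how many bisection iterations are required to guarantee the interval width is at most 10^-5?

Initial width b − a = 1.02 − -0.385 = 1.405000.
After n steps the width is (b−a)/2^n; need (b−a)/2^n ≤ 10^-5.
So n ≥ log₂(1.405000/10^-5) = log₂(140500.0000) ≈ 17.1002.
Hence n = 18.

18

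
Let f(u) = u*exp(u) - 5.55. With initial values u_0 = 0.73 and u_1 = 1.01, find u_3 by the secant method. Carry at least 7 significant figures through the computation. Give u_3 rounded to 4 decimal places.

f(u_0) = -4.035191, f(u_1) = -2.776943
u_2 = 1.010000 - (-2.776943)·(1.010000 - 0.730000)/(-2.776943 - (-4.035191)) = 1.627958; f(u_2) = 2.741939
u_3 = 1.627958 - (2.741939)·(1.627958 - 1.010000)/(2.741939 - (-2.776943)) = 1.320939; f(u_3) = -0.600527

1.3209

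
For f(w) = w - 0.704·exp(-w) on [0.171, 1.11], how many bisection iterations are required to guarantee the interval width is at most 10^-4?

14

Initial width b − a = 1.11 − 0.171 = 0.939000.
After n steps the width is (b−a)/2^n; need (b−a)/2^n ≤ 10^-4.
So n ≥ log₂(0.939000/10^-4) = log₂(9390.0000) ≈ 13.1969.
Hence n = 14.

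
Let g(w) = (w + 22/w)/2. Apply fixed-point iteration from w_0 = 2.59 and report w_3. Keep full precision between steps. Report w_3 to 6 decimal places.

w_1 = g(2.590000) = 5.542104
w_2 = g(5.542104) = 4.755858
w_3 = g(4.755858) = 4.690866

4.690866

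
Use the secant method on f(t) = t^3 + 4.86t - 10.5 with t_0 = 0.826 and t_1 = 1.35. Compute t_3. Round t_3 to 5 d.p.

f(t_0) = -5.922080, f(t_1) = -1.478625
t_2 = 1.350000 - (-1.478625)·(1.350000 - 0.826000)/(-1.478625 - (-5.922080)) = 1.524369; f(t_2) = 0.450607
t_3 = 1.524369 - (0.450607)·(1.524369 - 1.350000)/(0.450607 - (-1.478625)) = 1.483642; f(t_3) = -0.023720

1.48364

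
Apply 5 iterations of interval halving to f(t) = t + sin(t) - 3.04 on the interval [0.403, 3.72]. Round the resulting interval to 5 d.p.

[2.26881, 2.37247]

f(0.403000) = -2.244820, f(3.720000) = 0.133309 (opposite signs)
step 1: m = 2.061500, f(m) = -0.096499 < 0 → root in [2.061500, 3.720000]
step 2: m = 2.890750, f(m) = 0.098970 > 0 → root in [2.061500, 2.890750]
step 3: m = 2.476125, f(m) = 0.053552 > 0 → root in [2.061500, 2.476125]
step 4: m = 2.268813, f(m) = -0.005069 < 0 → root in [2.268813, 2.476125]
step 5: m = 2.372469, f(m) = 0.027975 > 0 → root in [2.268813, 2.372469]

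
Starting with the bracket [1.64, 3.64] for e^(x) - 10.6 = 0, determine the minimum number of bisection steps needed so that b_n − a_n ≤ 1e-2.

Initial width b − a = 3.64 − 1.64 = 2.000000.
After n steps the width is (b−a)/2^n; need (b−a)/2^n ≤ 1e-2.
So n ≥ log₂(2.000000/1e-2) = log₂(200.0000) ≈ 7.6439.
Hence n = 8.

8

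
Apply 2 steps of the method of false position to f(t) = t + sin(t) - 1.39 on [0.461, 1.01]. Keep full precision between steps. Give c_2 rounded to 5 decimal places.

0.72669

f(0.461000) = -0.484156, f(1.010000) = 0.466832
step 1: c = 0.740501, f(c) = 0.025158 > 0 → new bracket [0.461000, 0.740501]
step 2: c = 0.726694, f(c) = 0.001097 > 0 → new bracket [0.461000, 0.726694]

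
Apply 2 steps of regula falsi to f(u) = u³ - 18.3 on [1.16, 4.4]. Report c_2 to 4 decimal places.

2.2134

f(1.160000) = -16.739104, f(4.400000) = 66.884000
step 1: c = 1.808561, f(c) = -12.384389 < 0 → new bracket [1.808561, 4.400000]
step 2: c = 2.213431, f(c) = -7.455788 < 0 → new bracket [2.213431, 4.400000]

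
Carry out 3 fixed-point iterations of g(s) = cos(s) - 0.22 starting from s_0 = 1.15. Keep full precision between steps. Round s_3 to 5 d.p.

s_1 = g(1.150000) = 0.188487
s_2 = g(0.188487) = 0.762289
s_3 = g(0.762289) = 0.503257

0.50326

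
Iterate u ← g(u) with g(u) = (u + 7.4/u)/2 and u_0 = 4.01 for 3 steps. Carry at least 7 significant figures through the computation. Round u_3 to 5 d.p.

2.72030

u_1 = g(4.010000) = 2.927693
u_2 = g(2.927693) = 2.727640
u_3 = g(2.727640) = 2.720304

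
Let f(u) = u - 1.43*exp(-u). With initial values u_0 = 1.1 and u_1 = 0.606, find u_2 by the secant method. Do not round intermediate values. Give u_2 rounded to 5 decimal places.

f(u_0) = 0.623994, f(u_1) = -0.174106
u_2 = 0.606000 - (-0.174106)·(0.606000 - 1.100000)/(-0.174106 - (0.623994)) = 0.713766; f(u_2) = 0.013358

0.71377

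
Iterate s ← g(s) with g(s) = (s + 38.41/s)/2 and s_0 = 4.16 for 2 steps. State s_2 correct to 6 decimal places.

6.216172

s_1 = g(4.160000) = 6.696587
s_2 = g(6.696587) = 6.216172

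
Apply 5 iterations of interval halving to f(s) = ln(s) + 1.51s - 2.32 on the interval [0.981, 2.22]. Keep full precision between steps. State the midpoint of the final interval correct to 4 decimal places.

1.3488

f(0.981000) = -0.857873, f(2.220000) = 1.829707 (opposite signs)
step 1: m = 1.600500, f(m) = 0.567071 > 0 → root in [0.981000, 1.600500]
step 2: m = 1.290750, f(m) = -0.115744 < 0 → root in [1.290750, 1.600500]
step 3: m = 1.445625, f(m) = 0.231436 > 0 → root in [1.290750, 1.445625]
step 4: m = 1.368188, f(m) = 0.059450 > 0 → root in [1.290750, 1.368188]
step 5: m = 1.329469, f(m) = -0.027723 < 0 → root in [1.329469, 1.368188]
Midpoint of [1.329469, 1.368188] = 1.348828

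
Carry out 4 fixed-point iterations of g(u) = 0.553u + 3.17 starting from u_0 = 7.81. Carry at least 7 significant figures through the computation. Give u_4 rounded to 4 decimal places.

u_1 = g(7.810000) = 7.488930
u_2 = g(7.488930) = 7.311378
u_3 = g(7.311378) = 7.213192
u_4 = g(7.213192) = 7.158895

7.1589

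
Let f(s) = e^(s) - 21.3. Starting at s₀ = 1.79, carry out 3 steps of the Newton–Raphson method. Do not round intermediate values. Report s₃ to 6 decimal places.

3.191417

f'(s) = e^(s)
s_0 = 1.790000: f = -15.310548, f' = 5.989452 → s_1 = 1.790000 - (-15.310548)/(5.989452) = 4.346252
s_1 = 4.346252: f = 55.888587, f' = 77.188587 → s_2 = 4.346252 - (55.888587)/(77.188587) = 3.622199
s_2 = 3.622199: f = 16.119769, f' = 37.419769 → s_3 = 3.622199 - (16.119769)/(37.419769) = 3.191417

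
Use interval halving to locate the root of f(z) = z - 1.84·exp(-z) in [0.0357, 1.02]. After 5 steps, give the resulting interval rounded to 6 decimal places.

[0.804684, 0.835444]

f(0.035700) = -1.739771, f(1.020000) = 0.356505 (opposite signs)
step 1: m = 0.527850, f(m) = -0.557514 < 0 → root in [0.527850, 1.020000]
step 2: m = 0.773925, f(m) = -0.074682 < 0 → root in [0.773925, 1.020000]
step 3: m = 0.896962, f(m) = 0.146599 > 0 → root in [0.773925, 0.896962]
step 4: m = 0.835444, f(m) = 0.037469 > 0 → root in [0.773925, 0.835444]
step 5: m = 0.804684, f(m) = -0.018217 < 0 → root in [0.804684, 0.835444]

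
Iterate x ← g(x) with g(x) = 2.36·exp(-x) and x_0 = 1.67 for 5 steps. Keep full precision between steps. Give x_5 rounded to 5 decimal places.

0.57982

x_1 = g(1.670000) = 0.444263
x_2 = g(0.444263) = 1.513460
x_3 = g(1.513460) = 0.519547
x_4 = g(0.519547) = 1.403705
x_5 = g(1.403705) = 0.579817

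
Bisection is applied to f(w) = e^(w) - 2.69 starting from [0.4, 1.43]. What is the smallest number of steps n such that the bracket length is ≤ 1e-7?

Initial width b − a = 1.43 − 0.4 = 1.030000.
After n steps the width is (b−a)/2^n; need (b−a)/2^n ≤ 1e-7.
So n ≥ log₂(1.030000/1e-7) = log₂(10300000.0000) ≈ 23.2961.
Hence n = 24.

24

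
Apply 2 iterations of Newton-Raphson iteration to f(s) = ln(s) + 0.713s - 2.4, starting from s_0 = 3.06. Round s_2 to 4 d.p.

f'(s) = 1/s + 0.713
s_0 = 3.060000: f = 0.900195, f' = 1.039797 → s_1 = 3.060000 - (0.900195)/(1.039797) = 2.194259
s_1 = 2.194259: f = -0.049649, f' = 1.168735 → s_2 = 2.194259 - (-0.049649)/(1.168735) = 2.236740

2.2367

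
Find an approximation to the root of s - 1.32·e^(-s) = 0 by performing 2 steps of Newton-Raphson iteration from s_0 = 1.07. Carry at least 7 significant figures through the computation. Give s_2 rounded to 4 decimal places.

0.6731

f'(s) = 1 + 1.32·e^(-s)
s_0 = 1.070000: f = 0.617229, f' = 1.452771 → s_1 = 1.070000 - (0.617229)/(1.452771) = 0.645137
s_1 = 0.645137: f = -0.047323, f' = 1.692460 → s_2 = 0.645137 - (-0.047323)/(1.692460) = 0.673098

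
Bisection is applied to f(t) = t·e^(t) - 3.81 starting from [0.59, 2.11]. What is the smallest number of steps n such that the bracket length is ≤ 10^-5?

18

Initial width b − a = 2.11 − 0.59 = 1.520000.
After n steps the width is (b−a)/2^n; need (b−a)/2^n ≤ 10^-5.
So n ≥ log₂(1.520000/10^-5) = log₂(152000.0000) ≈ 17.2137.
Hence n = 18.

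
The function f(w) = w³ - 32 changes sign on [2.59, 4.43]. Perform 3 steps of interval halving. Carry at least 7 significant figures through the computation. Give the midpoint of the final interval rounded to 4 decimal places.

3.1650

f(2.590000) = -14.626021, f(4.430000) = 54.938307 (opposite signs)
step 1: m = 3.510000, f(m) = 11.243551 > 0 → root in [2.590000, 3.510000]
step 2: m = 3.050000, f(m) = -3.627375 < 0 → root in [3.050000, 3.510000]
step 3: m = 3.280000, f(m) = 3.287552 > 0 → root in [3.050000, 3.280000]
Midpoint of [3.050000, 3.280000] = 3.165000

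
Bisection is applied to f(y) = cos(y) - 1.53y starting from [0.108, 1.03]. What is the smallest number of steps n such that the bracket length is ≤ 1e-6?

20

Initial width b − a = 1.03 − 0.108 = 0.922000.
After n steps the width is (b−a)/2^n; need (b−a)/2^n ≤ 1e-6.
So n ≥ log₂(0.922000/1e-6) = log₂(922000.0000) ≈ 19.8144.
Hence n = 20.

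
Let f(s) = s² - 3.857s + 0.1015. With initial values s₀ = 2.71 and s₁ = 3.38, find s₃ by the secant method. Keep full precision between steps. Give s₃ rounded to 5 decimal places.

f(s_0) = -3.006870, f(s_1) = -1.510760
s_2 = 3.380000 - (-1.510760)·(3.380000 - 2.710000)/(-1.510760 - (-3.006870)) = 4.056561; f(s_2) = 0.911030
s_3 = 4.056561 - (0.911030)·(4.056561 - 3.380000)/(0.911030 - (-1.510760)) = 3.802052; f(s_3) = -0.107416

3.80205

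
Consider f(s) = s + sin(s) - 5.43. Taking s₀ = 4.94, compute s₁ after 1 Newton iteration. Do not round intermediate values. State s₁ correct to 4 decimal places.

f'(s) = 1 + cos(s)
s_0 = 4.940000: f = -1.464208, f' = 1.225651 → s_1 = 4.940000 - (-1.464208)/(1.225651) = 6.134637

6.1346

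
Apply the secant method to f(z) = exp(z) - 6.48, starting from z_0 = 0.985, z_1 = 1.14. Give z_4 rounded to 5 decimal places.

f(z_0) = -3.802188, f(z_1) = -3.353232
z_2 = 1.140000 - (-3.353232)·(1.140000 - 0.985000)/(-3.353232 - (-3.802188)) = 2.297687; f(z_2) = 3.471135
z_3 = 2.297687 - (3.471135)·(2.297687 - 1.140000)/(3.471135 - (-3.353232)) = 1.708843; f(z_3) = -0.957433
z_4 = 1.708843 - (-0.957433)·(1.708843 - 2.297687)/(-0.957433 - (3.471135)) = 1.836148; f(z_4) = -0.207671

1.83615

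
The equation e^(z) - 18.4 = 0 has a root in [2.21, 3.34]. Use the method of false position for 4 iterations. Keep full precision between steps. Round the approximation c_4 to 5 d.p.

f(2.210000) = -9.284284, f(3.340000) = 9.819127
step 1: c = 2.759182, f(c) = -2.613083 < 0 → new bracket [2.759182, 3.340000]
step 2: c = 2.881262, f(c) = -0.563235 < 0 → new bracket [2.881262, 3.340000]
step 3: c = 2.906148, f(c) = -0.113776 < 0 → new bracket [2.906148, 3.340000]
step 4: c = 2.911118, f(c) = -0.022676 < 0 → new bracket [2.911118, 3.340000]

2.91112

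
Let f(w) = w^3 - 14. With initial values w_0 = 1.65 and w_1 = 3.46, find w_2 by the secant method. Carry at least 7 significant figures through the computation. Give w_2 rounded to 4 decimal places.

2.1160

f(w_0) = -9.507875, f(w_1) = 27.421736
w_2 = 3.460000 - (27.421736)·(3.460000 - 1.650000)/(27.421736 - (-9.507875)) = 2.116001; f(w_2) = -4.525683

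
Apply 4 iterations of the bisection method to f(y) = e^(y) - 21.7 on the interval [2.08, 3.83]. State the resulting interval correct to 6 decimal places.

[3.064375, 3.173750]

f(2.080000) = -13.695531, f(3.830000) = 24.362538 (opposite signs)
step 1: m = 2.955000, f(m) = -2.498277 < 0 → root in [2.955000, 3.830000]
step 2: m = 3.392500, f(m) = 8.040210 > 0 → root in [2.955000, 3.392500]
step 3: m = 3.173750, f(m) = 2.196930 > 0 → root in [2.955000, 3.173750]
step 4: m = 3.064375, f(m) = -0.278930 < 0 → root in [3.064375, 3.173750]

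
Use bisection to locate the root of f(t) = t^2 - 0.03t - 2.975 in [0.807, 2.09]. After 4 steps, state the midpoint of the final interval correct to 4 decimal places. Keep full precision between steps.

f(0.807000) = -2.347961, f(2.090000) = 1.330400 (opposite signs)
step 1: m = 1.448500, f(m) = -0.920303 < 0 → root in [1.448500, 2.090000]
step 2: m = 1.769250, f(m) = 0.102168 > 0 → root in [1.448500, 1.769250]
step 3: m = 1.608875, f(m) = -0.434787 < 0 → root in [1.608875, 1.769250]
step 4: m = 1.689062, f(m) = -0.172740 < 0 → root in [1.689062, 1.769250]
Midpoint of [1.689062, 1.769250] = 1.729156

1.7292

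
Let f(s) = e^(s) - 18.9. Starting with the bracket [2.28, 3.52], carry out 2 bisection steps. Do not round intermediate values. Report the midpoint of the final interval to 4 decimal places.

3.0550

f(2.280000) = -9.123320, f(3.520000) = 14.884428 (opposite signs)
step 1: m = 2.900000, f(m) = -0.725855 < 0 → root in [2.900000, 3.520000]
step 2: m = 3.210000, f(m) = 5.879086 > 0 → root in [2.900000, 3.210000]
Midpoint of [2.900000, 3.210000] = 3.055000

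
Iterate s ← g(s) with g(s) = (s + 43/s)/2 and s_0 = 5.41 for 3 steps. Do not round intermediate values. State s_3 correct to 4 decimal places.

s_1 = g(5.410000) = 6.679122
s_2 = g(6.679122) = 6.558547
s_3 = g(6.558547) = 6.557439

6.5574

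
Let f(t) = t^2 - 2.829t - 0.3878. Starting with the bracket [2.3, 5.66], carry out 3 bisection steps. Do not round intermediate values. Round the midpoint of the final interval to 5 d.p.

f(2.300000) = -1.604500, f(5.660000) = 15.635660 (opposite signs)
step 1: m = 3.980000, f(m) = 4.193180 > 0 → root in [2.300000, 3.980000]
step 2: m = 3.140000, f(m) = 0.588740 > 0 → root in [2.300000, 3.140000]
step 3: m = 2.720000, f(m) = -0.684280 < 0 → root in [2.720000, 3.140000]
Midpoint of [2.720000, 3.140000] = 2.930000

2.93000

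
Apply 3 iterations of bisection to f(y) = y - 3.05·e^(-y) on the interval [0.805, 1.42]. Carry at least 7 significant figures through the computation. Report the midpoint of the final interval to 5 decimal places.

f(0.805000) = -0.558618, f(1.420000) = 0.682772 (opposite signs)
step 1: m = 1.112500, f(m) = 0.109855 > 0 → root in [0.805000, 1.112500]
step 2: m = 0.958750, f(m) = -0.210534 < 0 → root in [0.958750, 1.112500]
step 3: m = 1.035625, f(m) = -0.047139 < 0 → root in [1.035625, 1.112500]
Midpoint of [1.035625, 1.112500] = 1.074063

1.07406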